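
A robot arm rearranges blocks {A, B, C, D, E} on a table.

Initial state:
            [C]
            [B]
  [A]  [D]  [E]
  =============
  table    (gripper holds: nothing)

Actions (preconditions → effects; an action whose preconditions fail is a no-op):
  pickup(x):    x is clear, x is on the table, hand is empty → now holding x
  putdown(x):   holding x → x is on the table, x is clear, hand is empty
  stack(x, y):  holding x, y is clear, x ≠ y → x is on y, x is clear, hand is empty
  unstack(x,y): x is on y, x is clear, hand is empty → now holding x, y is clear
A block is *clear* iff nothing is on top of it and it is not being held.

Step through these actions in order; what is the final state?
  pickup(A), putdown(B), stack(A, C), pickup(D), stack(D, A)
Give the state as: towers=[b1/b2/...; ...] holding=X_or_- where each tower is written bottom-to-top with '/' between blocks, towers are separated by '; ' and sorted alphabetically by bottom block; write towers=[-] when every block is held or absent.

step 1 (pickup(A)): towers=[D; E/B/C] holding=A
step 2 (putdown(B)) [no-op]: towers=[D; E/B/C] holding=A
step 3 (stack(A, C)): towers=[D; E/B/C/A] holding=-
step 4 (pickup(D)): towers=[E/B/C/A] holding=D
step 5 (stack(D, A)): towers=[E/B/C/A/D] holding=-

towers=[E/B/C/A/D] holding=-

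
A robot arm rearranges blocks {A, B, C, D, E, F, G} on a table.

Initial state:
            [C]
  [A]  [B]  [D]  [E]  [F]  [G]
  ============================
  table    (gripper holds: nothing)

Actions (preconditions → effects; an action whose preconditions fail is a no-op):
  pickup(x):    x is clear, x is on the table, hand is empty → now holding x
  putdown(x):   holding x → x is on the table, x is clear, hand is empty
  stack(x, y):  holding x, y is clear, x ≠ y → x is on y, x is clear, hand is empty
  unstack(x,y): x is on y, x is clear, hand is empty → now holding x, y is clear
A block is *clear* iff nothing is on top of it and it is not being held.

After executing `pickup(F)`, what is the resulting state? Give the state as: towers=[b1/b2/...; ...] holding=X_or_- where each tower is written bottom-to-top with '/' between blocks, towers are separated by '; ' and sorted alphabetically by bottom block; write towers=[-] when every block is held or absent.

towers=[A; B; D/C; E; G] holding=F

before: towers=[A; B; D/C; E; F; G] holding=-
pre[pickup(F)]: clear(F) ✓, ontable(F) ✓, handempty ✓
all met → apply pickup(F)
after:  towers=[A; B; D/C; E; G] holding=F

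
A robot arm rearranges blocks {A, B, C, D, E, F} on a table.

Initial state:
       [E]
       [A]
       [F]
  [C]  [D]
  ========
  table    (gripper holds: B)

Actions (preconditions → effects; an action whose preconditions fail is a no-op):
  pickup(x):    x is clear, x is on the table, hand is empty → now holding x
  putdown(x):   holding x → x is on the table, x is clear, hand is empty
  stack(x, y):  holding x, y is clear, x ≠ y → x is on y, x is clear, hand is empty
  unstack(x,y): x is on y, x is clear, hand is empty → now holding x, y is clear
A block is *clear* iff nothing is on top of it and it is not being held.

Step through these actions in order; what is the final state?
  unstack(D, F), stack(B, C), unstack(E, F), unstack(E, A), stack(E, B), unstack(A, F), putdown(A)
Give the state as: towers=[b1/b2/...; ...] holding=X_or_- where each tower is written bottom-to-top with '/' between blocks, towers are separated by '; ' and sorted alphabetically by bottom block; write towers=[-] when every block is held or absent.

step 1 (unstack(D, F)) [no-op]: towers=[C; D/F/A/E] holding=B
step 2 (stack(B, C)): towers=[C/B; D/F/A/E] holding=-
step 3 (unstack(E, F)) [no-op]: towers=[C/B; D/F/A/E] holding=-
step 4 (unstack(E, A)): towers=[C/B; D/F/A] holding=E
step 5 (stack(E, B)): towers=[C/B/E; D/F/A] holding=-
step 6 (unstack(A, F)): towers=[C/B/E; D/F] holding=A
step 7 (putdown(A)): towers=[A; C/B/E; D/F] holding=-

towers=[A; C/B/E; D/F] holding=-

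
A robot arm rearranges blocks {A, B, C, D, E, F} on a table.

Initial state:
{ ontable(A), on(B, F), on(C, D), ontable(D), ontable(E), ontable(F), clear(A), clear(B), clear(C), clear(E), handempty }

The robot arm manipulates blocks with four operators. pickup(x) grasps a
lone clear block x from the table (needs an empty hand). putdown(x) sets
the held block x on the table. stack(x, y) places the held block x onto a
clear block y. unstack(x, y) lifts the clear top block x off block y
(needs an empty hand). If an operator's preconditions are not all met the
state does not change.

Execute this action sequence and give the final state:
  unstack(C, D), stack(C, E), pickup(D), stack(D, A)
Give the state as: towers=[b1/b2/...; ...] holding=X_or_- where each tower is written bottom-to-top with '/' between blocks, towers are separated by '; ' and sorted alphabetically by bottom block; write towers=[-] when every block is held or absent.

towers=[A/D; E/C; F/B] holding=-

step 1 (unstack(C, D)): towers=[A; D; E; F/B] holding=C
step 2 (stack(C, E)): towers=[A; D; E/C; F/B] holding=-
step 3 (pickup(D)): towers=[A; E/C; F/B] holding=D
step 4 (stack(D, A)): towers=[A/D; E/C; F/B] holding=-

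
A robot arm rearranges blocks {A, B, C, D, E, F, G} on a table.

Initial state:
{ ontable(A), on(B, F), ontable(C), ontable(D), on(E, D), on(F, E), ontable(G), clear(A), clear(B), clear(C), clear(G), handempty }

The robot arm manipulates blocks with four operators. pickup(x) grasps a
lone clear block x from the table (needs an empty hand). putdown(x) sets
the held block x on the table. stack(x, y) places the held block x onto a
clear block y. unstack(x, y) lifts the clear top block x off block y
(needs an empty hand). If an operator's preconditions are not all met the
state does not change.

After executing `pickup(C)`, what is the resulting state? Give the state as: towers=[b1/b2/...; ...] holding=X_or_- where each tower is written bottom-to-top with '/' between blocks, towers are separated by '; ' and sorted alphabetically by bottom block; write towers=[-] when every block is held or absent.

towers=[A; D/E/F/B; G] holding=C

before: towers=[A; C; D/E/F/B; G] holding=-
pre[pickup(C)]: clear(C) ok, ontable(C) ok, handempty ok
all met → apply pickup(C)
after:  towers=[A; D/E/F/B; G] holding=C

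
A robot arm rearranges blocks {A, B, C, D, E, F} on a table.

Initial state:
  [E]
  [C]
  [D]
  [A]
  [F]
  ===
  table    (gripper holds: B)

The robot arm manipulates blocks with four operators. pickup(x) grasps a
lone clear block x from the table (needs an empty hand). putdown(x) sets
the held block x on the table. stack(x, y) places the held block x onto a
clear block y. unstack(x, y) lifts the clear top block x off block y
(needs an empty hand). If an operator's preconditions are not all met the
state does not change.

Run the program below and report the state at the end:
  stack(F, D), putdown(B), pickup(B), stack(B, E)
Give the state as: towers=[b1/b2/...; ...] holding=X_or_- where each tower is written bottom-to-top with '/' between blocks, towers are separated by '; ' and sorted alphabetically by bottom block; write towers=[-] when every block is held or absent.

step 1 (stack(F, D)) [no-op]: towers=[F/A/D/C/E] holding=B
step 2 (putdown(B)): towers=[B; F/A/D/C/E] holding=-
step 3 (pickup(B)): towers=[F/A/D/C/E] holding=B
step 4 (stack(B, E)): towers=[F/A/D/C/E/B] holding=-

towers=[F/A/D/C/E/B] holding=-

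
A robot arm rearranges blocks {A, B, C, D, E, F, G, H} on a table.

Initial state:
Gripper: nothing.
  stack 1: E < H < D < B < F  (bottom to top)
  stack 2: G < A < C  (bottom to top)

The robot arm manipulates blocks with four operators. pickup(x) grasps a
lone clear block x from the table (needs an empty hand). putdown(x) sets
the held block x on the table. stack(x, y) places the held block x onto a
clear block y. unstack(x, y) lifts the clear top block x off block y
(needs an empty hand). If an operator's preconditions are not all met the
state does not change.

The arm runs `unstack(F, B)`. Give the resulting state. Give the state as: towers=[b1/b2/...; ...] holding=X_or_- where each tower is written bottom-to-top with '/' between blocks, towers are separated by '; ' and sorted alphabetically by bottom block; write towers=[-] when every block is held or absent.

towers=[E/H/D/B; G/A/C] holding=F

before: towers=[E/H/D/B/F; G/A/C] holding=-
pre[unstack(F, B)]: on(F,B) ok, clear(F) ok, handempty ok
all met → apply unstack(F, B)
after:  towers=[E/H/D/B; G/A/C] holding=F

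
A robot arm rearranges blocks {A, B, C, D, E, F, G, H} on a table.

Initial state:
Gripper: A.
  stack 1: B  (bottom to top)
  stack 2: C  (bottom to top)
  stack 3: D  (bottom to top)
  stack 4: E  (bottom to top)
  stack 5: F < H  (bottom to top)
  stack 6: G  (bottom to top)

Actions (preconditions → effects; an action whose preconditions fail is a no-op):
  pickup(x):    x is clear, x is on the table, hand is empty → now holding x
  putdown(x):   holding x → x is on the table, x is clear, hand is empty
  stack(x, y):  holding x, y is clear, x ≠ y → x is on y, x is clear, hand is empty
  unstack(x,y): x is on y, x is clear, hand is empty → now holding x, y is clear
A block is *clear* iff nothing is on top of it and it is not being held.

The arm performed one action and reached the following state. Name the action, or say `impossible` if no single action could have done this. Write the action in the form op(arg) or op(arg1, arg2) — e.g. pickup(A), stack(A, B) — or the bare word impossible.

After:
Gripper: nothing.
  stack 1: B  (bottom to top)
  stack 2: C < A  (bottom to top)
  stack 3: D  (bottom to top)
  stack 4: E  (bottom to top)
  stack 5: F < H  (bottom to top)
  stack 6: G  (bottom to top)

target: towers=[B; C/A; D; E; F/H; G] holding=-
        putdown(A) → towers=[A; B; C; D; E; F/H; G] holding=-
       stack(A, G) → towers=[B; C; D; E; F/H; G/A] holding=-
       stack(A, E) → towers=[B; C; D; E/A; F/H; G] holding=-
       stack(A, H) → towers=[B; C; D; E; F/H/A; G] holding=-
       stack(A, B) → towers=[B/A; C; D; E; F/H; G] holding=-
       stack(A, D) → towers=[B; C; D/A; E; F/H; G] holding=-
       stack(A, C) → towers=[B; C/A; D; E; F/H; G] holding=-  ← match

stack(A, C)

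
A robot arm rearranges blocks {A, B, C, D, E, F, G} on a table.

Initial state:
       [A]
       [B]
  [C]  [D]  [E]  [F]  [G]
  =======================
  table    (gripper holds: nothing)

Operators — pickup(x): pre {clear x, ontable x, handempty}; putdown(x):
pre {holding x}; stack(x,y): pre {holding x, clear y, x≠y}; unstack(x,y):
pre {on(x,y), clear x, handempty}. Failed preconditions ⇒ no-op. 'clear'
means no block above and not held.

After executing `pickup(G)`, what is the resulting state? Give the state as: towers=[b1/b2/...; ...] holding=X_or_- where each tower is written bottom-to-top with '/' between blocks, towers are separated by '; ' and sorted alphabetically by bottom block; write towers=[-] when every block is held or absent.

towers=[C; D/B/A; E; F] holding=G

before: towers=[C; D/B/A; E; F; G] holding=-
pre[pickup(G)]: clear(G) ok, ontable(G) ok, handempty ok
all met → apply pickup(G)
after:  towers=[C; D/B/A; E; F] holding=G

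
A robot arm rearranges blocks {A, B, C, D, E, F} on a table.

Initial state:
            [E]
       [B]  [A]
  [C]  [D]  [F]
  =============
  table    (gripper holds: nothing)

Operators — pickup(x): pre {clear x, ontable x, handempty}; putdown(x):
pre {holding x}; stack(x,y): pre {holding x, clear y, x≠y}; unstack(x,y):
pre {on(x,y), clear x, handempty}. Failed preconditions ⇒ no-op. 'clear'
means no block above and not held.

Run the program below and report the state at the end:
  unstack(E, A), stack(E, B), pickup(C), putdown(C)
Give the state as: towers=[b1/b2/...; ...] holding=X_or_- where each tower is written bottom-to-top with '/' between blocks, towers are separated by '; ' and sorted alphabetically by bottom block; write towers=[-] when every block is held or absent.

step 1 (unstack(E, A)): towers=[C; D/B; F/A] holding=E
step 2 (stack(E, B)): towers=[C; D/B/E; F/A] holding=-
step 3 (pickup(C)): towers=[D/B/E; F/A] holding=C
step 4 (putdown(C)): towers=[C; D/B/E; F/A] holding=-

towers=[C; D/B/E; F/A] holding=-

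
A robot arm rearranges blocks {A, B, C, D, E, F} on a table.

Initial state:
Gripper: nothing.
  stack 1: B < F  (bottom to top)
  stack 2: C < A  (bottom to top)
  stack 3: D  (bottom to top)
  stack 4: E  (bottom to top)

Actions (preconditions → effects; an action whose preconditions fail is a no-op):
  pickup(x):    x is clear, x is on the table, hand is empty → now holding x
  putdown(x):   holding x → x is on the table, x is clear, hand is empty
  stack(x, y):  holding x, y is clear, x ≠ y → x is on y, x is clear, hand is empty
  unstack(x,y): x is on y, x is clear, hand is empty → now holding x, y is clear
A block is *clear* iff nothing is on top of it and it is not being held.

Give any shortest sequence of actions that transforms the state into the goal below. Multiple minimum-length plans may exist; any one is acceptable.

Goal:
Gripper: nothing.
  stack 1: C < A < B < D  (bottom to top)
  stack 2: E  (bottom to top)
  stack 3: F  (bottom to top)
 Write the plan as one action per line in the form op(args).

step 1 (unstack(F, B)): towers=[B; C/A; D; E] holding=F
step 2 (putdown(F)): towers=[B; C/A; D; E; F] holding=-
step 3 (pickup(B)): towers=[C/A; D; E; F] holding=B
step 4 (stack(B, A)): towers=[C/A/B; D; E; F] holding=-
step 5 (pickup(D)): towers=[C/A/B; E; F] holding=D
step 6 (stack(D, B)): towers=[C/A/B/D; E; F] holding=-
goal check: towers=[C/A/B/D; E; F] holding=- — reached (length 6, optimal by BFS)

unstack(F, B)
putdown(F)
pickup(B)
stack(B, A)
pickup(D)
stack(D, B)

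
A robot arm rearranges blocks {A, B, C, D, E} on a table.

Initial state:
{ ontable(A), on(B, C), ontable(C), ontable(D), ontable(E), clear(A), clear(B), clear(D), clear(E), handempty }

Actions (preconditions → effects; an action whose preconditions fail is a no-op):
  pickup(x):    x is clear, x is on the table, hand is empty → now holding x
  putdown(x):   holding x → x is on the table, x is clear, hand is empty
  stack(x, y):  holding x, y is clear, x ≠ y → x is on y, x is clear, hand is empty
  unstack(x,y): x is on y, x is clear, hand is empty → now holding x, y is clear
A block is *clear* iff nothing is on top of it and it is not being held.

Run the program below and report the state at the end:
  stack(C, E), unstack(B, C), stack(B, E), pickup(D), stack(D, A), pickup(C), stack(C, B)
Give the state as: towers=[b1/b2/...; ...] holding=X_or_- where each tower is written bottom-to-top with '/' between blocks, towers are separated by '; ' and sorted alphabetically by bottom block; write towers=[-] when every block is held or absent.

towers=[A/D; E/B/C] holding=-

step 1 (stack(C, E)) [no-op]: towers=[A; C/B; D; E] holding=-
step 2 (unstack(B, C)): towers=[A; C; D; E] holding=B
step 3 (stack(B, E)): towers=[A; C; D; E/B] holding=-
step 4 (pickup(D)): towers=[A; C; E/B] holding=D
step 5 (stack(D, A)): towers=[A/D; C; E/B] holding=-
step 6 (pickup(C)): towers=[A/D; E/B] holding=C
step 7 (stack(C, B)): towers=[A/D; E/B/C] holding=-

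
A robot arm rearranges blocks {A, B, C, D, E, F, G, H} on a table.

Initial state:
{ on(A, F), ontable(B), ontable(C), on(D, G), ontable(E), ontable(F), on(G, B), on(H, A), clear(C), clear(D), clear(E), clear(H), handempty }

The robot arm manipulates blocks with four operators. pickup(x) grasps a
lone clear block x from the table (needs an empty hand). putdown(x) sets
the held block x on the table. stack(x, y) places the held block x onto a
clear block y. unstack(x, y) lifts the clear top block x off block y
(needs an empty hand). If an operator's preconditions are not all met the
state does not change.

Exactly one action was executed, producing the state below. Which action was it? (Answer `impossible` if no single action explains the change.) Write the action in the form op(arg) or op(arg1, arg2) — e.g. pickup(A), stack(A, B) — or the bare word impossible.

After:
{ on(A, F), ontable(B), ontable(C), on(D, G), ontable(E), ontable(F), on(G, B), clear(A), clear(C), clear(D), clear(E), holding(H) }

target: towers=[B/G/D; C; E; F/A] holding=H
         pickup(E) → towers=[B/G/D; C; F/A/H] holding=E
     unstack(H, A) → towers=[B/G/D; C; E; F/A] holding=H  ← match
     unstack(D, G) → towers=[B/G; C; E; F/A/H] holding=D
         pickup(C) → towers=[B/G/D; E; F/A/H] holding=C

unstack(H, A)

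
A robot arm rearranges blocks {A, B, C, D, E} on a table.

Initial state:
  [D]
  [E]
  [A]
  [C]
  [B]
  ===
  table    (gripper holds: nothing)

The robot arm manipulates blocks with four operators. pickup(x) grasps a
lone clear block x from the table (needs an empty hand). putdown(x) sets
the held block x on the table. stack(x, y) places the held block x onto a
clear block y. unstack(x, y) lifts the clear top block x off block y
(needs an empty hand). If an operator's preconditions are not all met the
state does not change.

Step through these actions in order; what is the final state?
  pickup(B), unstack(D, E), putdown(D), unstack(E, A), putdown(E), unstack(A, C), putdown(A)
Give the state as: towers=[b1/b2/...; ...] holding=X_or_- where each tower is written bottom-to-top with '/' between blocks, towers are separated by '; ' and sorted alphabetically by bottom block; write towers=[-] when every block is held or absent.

towers=[A; B/C; D; E] holding=-

step 1 (pickup(B)) [no-op]: towers=[B/C/A/E/D] holding=-
step 2 (unstack(D, E)): towers=[B/C/A/E] holding=D
step 3 (putdown(D)): towers=[B/C/A/E; D] holding=-
step 4 (unstack(E, A)): towers=[B/C/A; D] holding=E
step 5 (putdown(E)): towers=[B/C/A; D; E] holding=-
step 6 (unstack(A, C)): towers=[B/C; D; E] holding=A
step 7 (putdown(A)): towers=[A; B/C; D; E] holding=-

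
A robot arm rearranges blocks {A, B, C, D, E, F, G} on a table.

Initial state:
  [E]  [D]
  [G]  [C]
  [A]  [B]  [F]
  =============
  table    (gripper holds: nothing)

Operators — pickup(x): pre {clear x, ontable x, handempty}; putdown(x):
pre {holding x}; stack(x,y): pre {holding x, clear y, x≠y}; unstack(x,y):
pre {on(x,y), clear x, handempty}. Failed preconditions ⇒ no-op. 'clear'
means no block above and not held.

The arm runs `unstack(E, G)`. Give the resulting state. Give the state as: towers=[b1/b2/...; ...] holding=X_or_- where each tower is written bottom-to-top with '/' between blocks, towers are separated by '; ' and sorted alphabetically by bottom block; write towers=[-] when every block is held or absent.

before: towers=[A/G/E; B/C/D; F] holding=-
pre[unstack(E, G)]: on(E,G) ok, clear(E) ok, handempty ok
all met → apply unstack(E, G)
after:  towers=[A/G; B/C/D; F] holding=E

towers=[A/G; B/C/D; F] holding=E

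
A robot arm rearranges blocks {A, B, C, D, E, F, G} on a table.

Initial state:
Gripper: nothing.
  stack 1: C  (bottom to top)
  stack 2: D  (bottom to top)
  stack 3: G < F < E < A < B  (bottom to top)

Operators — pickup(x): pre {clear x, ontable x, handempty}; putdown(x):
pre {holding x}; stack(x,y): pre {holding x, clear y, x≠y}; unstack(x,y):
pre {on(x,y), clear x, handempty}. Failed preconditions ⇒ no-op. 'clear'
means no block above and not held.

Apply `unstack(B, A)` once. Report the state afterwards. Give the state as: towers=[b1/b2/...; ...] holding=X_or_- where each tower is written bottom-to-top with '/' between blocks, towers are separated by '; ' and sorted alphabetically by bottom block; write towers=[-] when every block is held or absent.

before: towers=[C; D; G/F/E/A/B] holding=-
pre[unstack(B, A)]: on(B,A) ✓, clear(B) ✓, handempty ✓
all met → apply unstack(B, A)
after:  towers=[C; D; G/F/E/A] holding=B

towers=[C; D; G/F/E/A] holding=B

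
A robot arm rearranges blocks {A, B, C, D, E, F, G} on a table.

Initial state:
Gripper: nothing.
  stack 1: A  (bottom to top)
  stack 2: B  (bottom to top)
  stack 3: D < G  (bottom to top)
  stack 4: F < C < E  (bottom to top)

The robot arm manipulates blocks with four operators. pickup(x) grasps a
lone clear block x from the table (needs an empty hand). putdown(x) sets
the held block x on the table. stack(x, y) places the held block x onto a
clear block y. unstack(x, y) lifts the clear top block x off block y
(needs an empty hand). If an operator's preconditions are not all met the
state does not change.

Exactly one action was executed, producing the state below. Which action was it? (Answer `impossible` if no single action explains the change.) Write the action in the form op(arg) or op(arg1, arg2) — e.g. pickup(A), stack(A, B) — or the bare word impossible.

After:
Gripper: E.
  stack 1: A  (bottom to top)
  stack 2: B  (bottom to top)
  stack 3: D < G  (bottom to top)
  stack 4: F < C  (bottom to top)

target: towers=[A; B; D/G; F/C] holding=E
         pickup(B) → towers=[A; D/G; F/C/E] holding=B
     unstack(G, D) → towers=[A; B; D; F/C/E] holding=G
         pickup(A) → towers=[B; D/G; F/C/E] holding=A
     unstack(E, C) → towers=[A; B; D/G; F/C] holding=E  ← match

unstack(E, C)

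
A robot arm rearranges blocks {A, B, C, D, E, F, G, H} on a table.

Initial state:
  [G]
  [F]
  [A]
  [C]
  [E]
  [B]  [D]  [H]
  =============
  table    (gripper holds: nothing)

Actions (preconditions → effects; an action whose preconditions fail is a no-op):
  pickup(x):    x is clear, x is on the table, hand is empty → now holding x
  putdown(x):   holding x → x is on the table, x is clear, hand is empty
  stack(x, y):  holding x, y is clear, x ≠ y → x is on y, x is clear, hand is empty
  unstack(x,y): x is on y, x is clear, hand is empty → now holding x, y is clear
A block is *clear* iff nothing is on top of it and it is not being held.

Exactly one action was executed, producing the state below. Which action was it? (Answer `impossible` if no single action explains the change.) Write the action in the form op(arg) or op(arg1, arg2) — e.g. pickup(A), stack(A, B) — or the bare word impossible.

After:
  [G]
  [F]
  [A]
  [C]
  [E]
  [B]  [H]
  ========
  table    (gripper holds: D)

pickup(D)

target: towers=[B/E/C/A/F/G; H] holding=D
     unstack(G, F) → towers=[B/E/C/A/F; D; H] holding=G
         pickup(H) → towers=[B/E/C/A/F/G; D] holding=H
         pickup(D) → towers=[B/E/C/A/F/G; H] holding=D  ← match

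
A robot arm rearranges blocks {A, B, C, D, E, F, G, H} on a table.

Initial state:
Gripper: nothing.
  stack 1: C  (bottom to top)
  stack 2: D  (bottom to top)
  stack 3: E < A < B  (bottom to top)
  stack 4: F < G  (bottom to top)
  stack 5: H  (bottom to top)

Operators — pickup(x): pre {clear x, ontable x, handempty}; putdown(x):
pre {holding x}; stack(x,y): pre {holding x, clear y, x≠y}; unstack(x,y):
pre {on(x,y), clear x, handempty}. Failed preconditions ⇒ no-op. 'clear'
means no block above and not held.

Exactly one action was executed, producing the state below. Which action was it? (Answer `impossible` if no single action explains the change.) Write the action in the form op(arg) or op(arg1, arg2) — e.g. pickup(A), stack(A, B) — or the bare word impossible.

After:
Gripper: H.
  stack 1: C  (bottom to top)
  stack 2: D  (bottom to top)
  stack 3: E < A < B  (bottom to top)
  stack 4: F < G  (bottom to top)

pickup(H)

target: towers=[C; D; E/A/B; F/G] holding=H
     unstack(G, F) → towers=[C; D; E/A/B; F; H] holding=G
         pickup(H) → towers=[C; D; E/A/B; F/G] holding=H  ← match
     unstack(B, A) → towers=[C; D; E/A; F/G; H] holding=B
         pickup(D) → towers=[C; E/A/B; F/G; H] holding=D
         pickup(C) → towers=[D; E/A/B; F/G; H] holding=C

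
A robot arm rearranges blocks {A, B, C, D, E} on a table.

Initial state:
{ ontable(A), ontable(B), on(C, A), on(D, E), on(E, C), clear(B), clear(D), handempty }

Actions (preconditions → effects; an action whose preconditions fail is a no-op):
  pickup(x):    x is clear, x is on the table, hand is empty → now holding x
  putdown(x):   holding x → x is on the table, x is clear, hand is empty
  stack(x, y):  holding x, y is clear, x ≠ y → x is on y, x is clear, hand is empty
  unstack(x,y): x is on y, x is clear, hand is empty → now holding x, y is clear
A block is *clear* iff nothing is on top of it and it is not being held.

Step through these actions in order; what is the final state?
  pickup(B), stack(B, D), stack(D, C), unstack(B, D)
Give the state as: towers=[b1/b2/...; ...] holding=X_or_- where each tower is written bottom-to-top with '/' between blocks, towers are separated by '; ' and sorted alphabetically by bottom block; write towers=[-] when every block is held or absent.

towers=[A/C/E/D] holding=B

step 1 (pickup(B)): towers=[A/C/E/D] holding=B
step 2 (stack(B, D)): towers=[A/C/E/D/B] holding=-
step 3 (stack(D, C)) [no-op]: towers=[A/C/E/D/B] holding=-
step 4 (unstack(B, D)): towers=[A/C/E/D] holding=B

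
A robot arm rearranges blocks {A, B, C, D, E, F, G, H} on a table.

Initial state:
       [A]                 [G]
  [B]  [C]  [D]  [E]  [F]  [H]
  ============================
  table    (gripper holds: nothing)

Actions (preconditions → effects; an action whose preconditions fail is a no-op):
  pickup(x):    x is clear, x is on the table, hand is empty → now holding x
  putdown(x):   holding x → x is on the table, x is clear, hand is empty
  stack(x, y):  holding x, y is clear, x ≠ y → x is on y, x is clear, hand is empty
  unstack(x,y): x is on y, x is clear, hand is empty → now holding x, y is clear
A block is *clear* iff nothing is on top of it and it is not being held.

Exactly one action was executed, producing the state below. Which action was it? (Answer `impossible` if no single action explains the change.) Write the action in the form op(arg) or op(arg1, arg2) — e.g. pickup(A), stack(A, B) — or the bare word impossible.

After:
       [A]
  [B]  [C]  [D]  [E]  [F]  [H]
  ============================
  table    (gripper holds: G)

unstack(G, H)

target: towers=[B; C/A; D; E; F; H] holding=G
     unstack(G, H) → towers=[B; C/A; D; E; F; H] holding=G  ← match
     unstack(A, C) → towers=[B; C; D; E; F; H/G] holding=A
         pickup(E) → towers=[B; C/A; D; F; H/G] holding=E
         pickup(B) → towers=[C/A; D; E; F; H/G] holding=B
         pickup(F) → towers=[B; C/A; D; E; H/G] holding=F
         pickup(D) → towers=[B; C/A; E; F; H/G] holding=D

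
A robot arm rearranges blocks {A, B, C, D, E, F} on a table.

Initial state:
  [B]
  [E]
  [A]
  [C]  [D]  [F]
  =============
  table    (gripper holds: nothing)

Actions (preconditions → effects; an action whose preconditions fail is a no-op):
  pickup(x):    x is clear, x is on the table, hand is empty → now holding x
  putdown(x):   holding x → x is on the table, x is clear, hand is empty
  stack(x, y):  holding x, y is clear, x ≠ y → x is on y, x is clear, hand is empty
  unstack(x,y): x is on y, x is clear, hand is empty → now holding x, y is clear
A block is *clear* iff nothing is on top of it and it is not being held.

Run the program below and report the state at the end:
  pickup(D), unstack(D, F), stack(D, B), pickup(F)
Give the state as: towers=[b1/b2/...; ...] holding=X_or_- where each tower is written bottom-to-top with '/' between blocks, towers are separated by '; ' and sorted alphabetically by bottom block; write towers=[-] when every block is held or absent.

towers=[C/A/E/B/D] holding=F

step 1 (pickup(D)): towers=[C/A/E/B; F] holding=D
step 2 (unstack(D, F)) [no-op]: towers=[C/A/E/B; F] holding=D
step 3 (stack(D, B)): towers=[C/A/E/B/D; F] holding=-
step 4 (pickup(F)): towers=[C/A/E/B/D] holding=F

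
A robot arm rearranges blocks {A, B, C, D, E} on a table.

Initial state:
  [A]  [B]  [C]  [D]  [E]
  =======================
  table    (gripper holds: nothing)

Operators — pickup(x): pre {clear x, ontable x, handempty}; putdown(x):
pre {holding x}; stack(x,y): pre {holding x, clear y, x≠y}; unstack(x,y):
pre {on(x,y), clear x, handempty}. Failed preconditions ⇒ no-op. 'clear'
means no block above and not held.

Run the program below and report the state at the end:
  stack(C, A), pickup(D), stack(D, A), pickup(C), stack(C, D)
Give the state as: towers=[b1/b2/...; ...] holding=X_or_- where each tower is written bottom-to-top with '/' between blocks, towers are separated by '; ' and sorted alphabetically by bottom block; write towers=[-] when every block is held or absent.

towers=[A/D/C; B; E] holding=-

step 1 (stack(C, A)) [no-op]: towers=[A; B; C; D; E] holding=-
step 2 (pickup(D)): towers=[A; B; C; E] holding=D
step 3 (stack(D, A)): towers=[A/D; B; C; E] holding=-
step 4 (pickup(C)): towers=[A/D; B; E] holding=C
step 5 (stack(C, D)): towers=[A/D/C; B; E] holding=-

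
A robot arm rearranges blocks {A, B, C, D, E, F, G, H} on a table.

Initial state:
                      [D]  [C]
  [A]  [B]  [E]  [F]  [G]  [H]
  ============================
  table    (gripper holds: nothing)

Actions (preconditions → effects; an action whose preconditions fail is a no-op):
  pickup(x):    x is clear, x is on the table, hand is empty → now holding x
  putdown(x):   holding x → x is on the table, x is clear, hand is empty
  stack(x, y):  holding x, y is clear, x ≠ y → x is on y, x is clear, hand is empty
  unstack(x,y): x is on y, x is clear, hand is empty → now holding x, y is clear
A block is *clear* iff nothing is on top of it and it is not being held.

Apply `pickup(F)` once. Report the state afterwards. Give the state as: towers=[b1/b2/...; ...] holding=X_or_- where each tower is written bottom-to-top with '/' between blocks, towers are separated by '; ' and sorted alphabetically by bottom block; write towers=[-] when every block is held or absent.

towers=[A; B; E; G/D; H/C] holding=F

before: towers=[A; B; E; F; G/D; H/C] holding=-
pre[pickup(F)]: clear(F) ✓, ontable(F) ✓, handempty ✓
all met → apply pickup(F)
after:  towers=[A; B; E; G/D; H/C] holding=F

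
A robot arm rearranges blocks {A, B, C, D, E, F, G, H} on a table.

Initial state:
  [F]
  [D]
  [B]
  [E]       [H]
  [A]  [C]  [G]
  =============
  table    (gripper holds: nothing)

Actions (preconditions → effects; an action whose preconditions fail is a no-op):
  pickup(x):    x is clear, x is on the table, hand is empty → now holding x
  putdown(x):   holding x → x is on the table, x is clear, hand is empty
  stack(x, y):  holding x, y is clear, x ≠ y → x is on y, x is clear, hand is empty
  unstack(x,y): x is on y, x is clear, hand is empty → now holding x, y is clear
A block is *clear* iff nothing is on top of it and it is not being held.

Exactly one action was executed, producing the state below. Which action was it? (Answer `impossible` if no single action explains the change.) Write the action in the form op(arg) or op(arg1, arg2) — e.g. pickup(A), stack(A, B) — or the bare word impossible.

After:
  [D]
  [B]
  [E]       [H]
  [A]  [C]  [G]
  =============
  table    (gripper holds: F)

target: towers=[A/E/B/D; C; G/H] holding=F
     unstack(H, G) → towers=[A/E/B/D/F; C; G] holding=H
     unstack(F, D) → towers=[A/E/B/D; C; G/H] holding=F  ← match
         pickup(C) → towers=[A/E/B/D/F; G/H] holding=C

unstack(F, D)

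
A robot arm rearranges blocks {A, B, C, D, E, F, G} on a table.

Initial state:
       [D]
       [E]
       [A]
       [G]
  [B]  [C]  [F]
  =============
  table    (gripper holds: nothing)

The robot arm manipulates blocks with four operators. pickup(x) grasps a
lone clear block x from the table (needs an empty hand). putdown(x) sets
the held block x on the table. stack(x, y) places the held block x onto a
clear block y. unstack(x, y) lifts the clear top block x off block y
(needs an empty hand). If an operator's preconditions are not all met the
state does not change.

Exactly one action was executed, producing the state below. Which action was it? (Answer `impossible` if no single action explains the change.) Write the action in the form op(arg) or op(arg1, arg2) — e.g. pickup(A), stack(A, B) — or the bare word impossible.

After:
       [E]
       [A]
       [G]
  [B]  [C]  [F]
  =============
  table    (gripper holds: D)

target: towers=[B; C/G/A/E; F] holding=D
         pickup(B) → towers=[C/G/A/E/D; F] holding=B
         pickup(F) → towers=[B; C/G/A/E/D] holding=F
     unstack(D, E) → towers=[B; C/G/A/E; F] holding=D  ← match

unstack(D, E)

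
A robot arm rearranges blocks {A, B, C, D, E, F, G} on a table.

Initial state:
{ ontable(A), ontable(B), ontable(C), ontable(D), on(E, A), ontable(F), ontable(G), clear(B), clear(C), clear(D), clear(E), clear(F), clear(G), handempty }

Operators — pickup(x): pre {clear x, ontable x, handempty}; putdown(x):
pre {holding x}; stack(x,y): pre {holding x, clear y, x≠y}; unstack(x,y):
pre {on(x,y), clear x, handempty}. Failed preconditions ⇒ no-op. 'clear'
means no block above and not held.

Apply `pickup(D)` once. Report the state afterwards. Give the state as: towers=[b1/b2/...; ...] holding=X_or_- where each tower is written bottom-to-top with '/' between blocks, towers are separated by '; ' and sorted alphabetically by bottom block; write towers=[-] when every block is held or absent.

towers=[A/E; B; C; F; G] holding=D

before: towers=[A/E; B; C; D; F; G] holding=-
pre[pickup(D)]: clear(D) yes, ontable(D) yes, handempty yes
all met → apply pickup(D)
after:  towers=[A/E; B; C; F; G] holding=D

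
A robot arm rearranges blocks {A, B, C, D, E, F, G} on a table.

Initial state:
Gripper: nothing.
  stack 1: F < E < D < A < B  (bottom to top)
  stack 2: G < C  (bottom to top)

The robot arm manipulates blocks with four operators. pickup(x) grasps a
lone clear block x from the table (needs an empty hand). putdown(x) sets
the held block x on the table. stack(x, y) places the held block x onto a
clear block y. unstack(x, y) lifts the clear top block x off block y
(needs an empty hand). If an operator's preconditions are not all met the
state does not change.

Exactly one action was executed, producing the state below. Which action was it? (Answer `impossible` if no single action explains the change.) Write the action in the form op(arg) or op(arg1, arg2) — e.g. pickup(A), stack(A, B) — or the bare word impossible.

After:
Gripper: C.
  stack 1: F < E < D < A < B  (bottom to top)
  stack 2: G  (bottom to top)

target: towers=[F/E/D/A/B; G] holding=C
     unstack(B, A) → towers=[F/E/D/A; G/C] holding=B
     unstack(C, G) → towers=[F/E/D/A/B; G] holding=C  ← match

unstack(C, G)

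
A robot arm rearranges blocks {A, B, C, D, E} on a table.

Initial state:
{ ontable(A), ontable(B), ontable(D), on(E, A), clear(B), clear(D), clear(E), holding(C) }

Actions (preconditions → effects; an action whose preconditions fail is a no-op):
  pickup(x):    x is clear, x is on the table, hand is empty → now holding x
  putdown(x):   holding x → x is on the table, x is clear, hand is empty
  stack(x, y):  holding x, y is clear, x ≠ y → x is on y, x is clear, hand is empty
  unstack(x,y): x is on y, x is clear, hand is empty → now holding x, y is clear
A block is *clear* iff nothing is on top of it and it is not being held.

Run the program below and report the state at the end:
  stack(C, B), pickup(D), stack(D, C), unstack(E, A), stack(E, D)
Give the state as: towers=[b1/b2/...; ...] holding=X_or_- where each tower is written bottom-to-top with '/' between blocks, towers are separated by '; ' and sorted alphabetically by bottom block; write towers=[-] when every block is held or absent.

towers=[A; B/C/D/E] holding=-

step 1 (stack(C, B)): towers=[A/E; B/C; D] holding=-
step 2 (pickup(D)): towers=[A/E; B/C] holding=D
step 3 (stack(D, C)): towers=[A/E; B/C/D] holding=-
step 4 (unstack(E, A)): towers=[A; B/C/D] holding=E
step 5 (stack(E, D)): towers=[A; B/C/D/E] holding=-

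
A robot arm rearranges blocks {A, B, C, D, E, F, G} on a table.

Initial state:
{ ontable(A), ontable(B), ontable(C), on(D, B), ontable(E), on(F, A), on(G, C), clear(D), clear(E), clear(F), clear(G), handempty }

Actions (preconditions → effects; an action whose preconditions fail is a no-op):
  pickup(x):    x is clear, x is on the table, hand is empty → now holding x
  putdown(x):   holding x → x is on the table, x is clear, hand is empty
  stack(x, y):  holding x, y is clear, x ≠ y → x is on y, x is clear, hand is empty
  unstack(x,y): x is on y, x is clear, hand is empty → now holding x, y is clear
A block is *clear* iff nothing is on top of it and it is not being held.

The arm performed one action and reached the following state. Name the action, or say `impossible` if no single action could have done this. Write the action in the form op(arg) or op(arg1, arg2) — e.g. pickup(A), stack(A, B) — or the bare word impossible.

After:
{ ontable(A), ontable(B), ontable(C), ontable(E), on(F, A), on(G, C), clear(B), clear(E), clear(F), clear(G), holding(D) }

unstack(D, B)

target: towers=[A/F; B; C/G; E] holding=D
     unstack(F, A) → towers=[A; B/D; C/G; E] holding=F
     unstack(G, C) → towers=[A/F; B/D; C; E] holding=G
     unstack(D, B) → towers=[A/F; B; C/G; E] holding=D  ← match
         pickup(E) → towers=[A/F; B/D; C/G] holding=E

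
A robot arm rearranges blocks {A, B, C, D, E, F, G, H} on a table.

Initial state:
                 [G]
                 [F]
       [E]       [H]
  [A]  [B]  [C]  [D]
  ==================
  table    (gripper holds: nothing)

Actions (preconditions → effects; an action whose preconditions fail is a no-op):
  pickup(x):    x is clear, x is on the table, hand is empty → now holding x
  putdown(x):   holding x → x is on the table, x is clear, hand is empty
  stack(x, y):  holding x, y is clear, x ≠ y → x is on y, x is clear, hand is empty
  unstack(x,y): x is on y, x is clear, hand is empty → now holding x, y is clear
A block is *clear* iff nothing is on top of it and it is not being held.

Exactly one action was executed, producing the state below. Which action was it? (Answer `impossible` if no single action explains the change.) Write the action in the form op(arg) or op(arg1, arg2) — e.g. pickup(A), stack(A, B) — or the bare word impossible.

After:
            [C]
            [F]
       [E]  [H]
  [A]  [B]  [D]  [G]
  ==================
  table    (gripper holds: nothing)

target: towers=[A; B/E; D/H/F/C; G] holding=-
     unstack(G, F) → towers=[A; B/E; C; D/H/F] holding=G
         pickup(A) → towers=[B/E; C; D/H/F/G] holding=A
     unstack(E, B) → towers=[A; B; C; D/H/F/G] holding=E
         pickup(C) → towers=[A; B/E; D/H/F/G] holding=C
none of the 4 applicable actions match → impossible

impossible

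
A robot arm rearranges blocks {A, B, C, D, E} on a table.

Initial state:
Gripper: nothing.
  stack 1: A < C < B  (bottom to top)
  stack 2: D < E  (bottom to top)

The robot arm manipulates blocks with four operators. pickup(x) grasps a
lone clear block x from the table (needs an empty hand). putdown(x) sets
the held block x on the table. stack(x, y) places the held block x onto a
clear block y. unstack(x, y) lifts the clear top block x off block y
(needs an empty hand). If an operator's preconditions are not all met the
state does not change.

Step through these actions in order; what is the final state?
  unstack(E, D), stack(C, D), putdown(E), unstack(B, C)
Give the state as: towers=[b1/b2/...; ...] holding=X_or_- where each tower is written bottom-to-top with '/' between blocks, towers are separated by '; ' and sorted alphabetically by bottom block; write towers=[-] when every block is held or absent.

towers=[A/C; D; E] holding=B

step 1 (unstack(E, D)): towers=[A/C/B; D] holding=E
step 2 (stack(C, D)) [no-op]: towers=[A/C/B; D] holding=E
step 3 (putdown(E)): towers=[A/C/B; D; E] holding=-
step 4 (unstack(B, C)): towers=[A/C; D; E] holding=B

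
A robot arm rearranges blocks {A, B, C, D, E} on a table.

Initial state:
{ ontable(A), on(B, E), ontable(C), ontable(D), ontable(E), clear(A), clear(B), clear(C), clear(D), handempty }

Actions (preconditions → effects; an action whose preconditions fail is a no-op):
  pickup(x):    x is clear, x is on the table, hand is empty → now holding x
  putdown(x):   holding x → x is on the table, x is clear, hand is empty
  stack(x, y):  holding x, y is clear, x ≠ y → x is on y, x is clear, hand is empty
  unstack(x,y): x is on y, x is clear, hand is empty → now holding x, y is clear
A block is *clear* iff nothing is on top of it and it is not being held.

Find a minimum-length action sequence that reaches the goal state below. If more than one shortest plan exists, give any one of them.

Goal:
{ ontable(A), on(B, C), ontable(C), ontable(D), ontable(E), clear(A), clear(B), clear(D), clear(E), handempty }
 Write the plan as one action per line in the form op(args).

unstack(B, E)
stack(B, C)

step 1 (unstack(B, E)): towers=[A; C; D; E] holding=B
step 2 (stack(B, C)): towers=[A; C/B; D; E] holding=-
goal check: towers=[A; C/B; D; E] holding=- — reached (length 2, optimal by BFS)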